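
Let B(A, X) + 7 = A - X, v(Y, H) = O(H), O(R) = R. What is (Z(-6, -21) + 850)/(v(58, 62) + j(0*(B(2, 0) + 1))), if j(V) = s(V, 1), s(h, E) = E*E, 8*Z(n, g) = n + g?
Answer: 6773/504 ≈ 13.438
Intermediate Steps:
Z(n, g) = g/8 + n/8 (Z(n, g) = (n + g)/8 = (g + n)/8 = g/8 + n/8)
s(h, E) = E²
v(Y, H) = H
B(A, X) = -7 + A - X (B(A, X) = -7 + (A - X) = -7 + A - X)
j(V) = 1 (j(V) = 1² = 1)
(Z(-6, -21) + 850)/(v(58, 62) + j(0*(B(2, 0) + 1))) = (((⅛)*(-21) + (⅛)*(-6)) + 850)/(62 + 1) = ((-21/8 - ¾) + 850)/63 = (-27/8 + 850)*(1/63) = (6773/8)*(1/63) = 6773/504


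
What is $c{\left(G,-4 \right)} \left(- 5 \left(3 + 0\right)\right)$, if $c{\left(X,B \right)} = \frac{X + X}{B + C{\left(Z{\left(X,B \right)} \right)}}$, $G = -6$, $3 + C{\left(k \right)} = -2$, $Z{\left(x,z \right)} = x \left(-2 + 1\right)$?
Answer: $-20$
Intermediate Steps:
$Z{\left(x,z \right)} = - x$ ($Z{\left(x,z \right)} = x \left(-1\right) = - x$)
$C{\left(k \right)} = -5$ ($C{\left(k \right)} = -3 - 2 = -5$)
$c{\left(X,B \right)} = \frac{2 X}{-5 + B}$ ($c{\left(X,B \right)} = \frac{X + X}{B - 5} = \frac{2 X}{-5 + B}$)
$c{\left(G,-4 \right)} \left(- 5 \left(3 + 0\right)\right) = 2 \left(-6\right) \frac{1}{-5 - 4} \left(- 5 \left(3 + 0\right)\right) = 2 \left(-6\right) \frac{1}{-9} \left(\left(-5\right) 3\right) = 2 \left(-6\right) \left(- \frac{1}{9}\right) \left(-15\right) = \frac{4}{3} \left(-15\right) = -20$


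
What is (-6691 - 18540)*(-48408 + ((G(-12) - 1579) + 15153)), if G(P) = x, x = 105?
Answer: 876247399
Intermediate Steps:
G(P) = 105
(-6691 - 18540)*(-48408 + ((G(-12) - 1579) + 15153)) = (-6691 - 18540)*(-48408 + ((105 - 1579) + 15153)) = -25231*(-48408 + (-1474 + 15153)) = -25231*(-48408 + 13679) = -25231*(-34729) = 876247399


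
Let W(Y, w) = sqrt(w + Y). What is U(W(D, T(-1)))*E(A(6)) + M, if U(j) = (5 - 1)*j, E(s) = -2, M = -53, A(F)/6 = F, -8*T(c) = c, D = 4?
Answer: -53 - 2*sqrt(66) ≈ -69.248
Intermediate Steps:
T(c) = -c/8
A(F) = 6*F
W(Y, w) = sqrt(Y + w)
U(j) = 4*j
U(W(D, T(-1)))*E(A(6)) + M = (4*sqrt(4 - 1/8*(-1)))*(-2) - 53 = (4*sqrt(4 + 1/8))*(-2) - 53 = (4*sqrt(33/8))*(-2) - 53 = (4*(sqrt(66)/4))*(-2) - 53 = sqrt(66)*(-2) - 53 = -2*sqrt(66) - 53 = -53 - 2*sqrt(66)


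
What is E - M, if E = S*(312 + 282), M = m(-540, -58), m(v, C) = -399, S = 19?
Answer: 11685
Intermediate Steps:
M = -399
E = 11286 (E = 19*(312 + 282) = 19*594 = 11286)
E - M = 11286 - 1*(-399) = 11286 + 399 = 11685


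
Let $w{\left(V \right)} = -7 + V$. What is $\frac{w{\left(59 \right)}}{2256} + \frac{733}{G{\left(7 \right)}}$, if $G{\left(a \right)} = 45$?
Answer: $\frac{137999}{8460} \approx 16.312$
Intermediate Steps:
$\frac{w{\left(59 \right)}}{2256} + \frac{733}{G{\left(7 \right)}} = \frac{-7 + 59}{2256} + \frac{733}{45} = 52 \cdot \frac{1}{2256} + 733 \cdot \frac{1}{45} = \frac{13}{564} + \frac{733}{45} = \frac{137999}{8460}$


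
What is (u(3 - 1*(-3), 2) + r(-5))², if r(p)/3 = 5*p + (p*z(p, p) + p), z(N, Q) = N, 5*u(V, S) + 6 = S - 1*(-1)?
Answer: 6084/25 ≈ 243.36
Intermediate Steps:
u(V, S) = -1 + S/5 (u(V, S) = -6/5 + (S - 1*(-1))/5 = -6/5 + (S + 1)/5 = -6/5 + (1 + S)/5 = -6/5 + (⅕ + S/5) = -1 + S/5)
r(p) = 3*p² + 18*p (r(p) = 3*(5*p + (p*p + p)) = 3*(5*p + (p² + p)) = 3*(5*p + (p + p²)) = 3*(p² + 6*p) = 3*p² + 18*p)
(u(3 - 1*(-3), 2) + r(-5))² = ((-1 + (⅕)*2) + 3*(-5)*(6 - 5))² = ((-1 + ⅖) + 3*(-5)*1)² = (-⅗ - 15)² = (-78/5)² = 6084/25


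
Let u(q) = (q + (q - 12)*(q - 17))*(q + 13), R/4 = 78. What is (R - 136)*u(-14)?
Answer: -139392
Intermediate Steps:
R = 312 (R = 4*78 = 312)
u(q) = (13 + q)*(q + (-17 + q)*(-12 + q)) (u(q) = (q + (-12 + q)*(-17 + q))*(13 + q) = (q + (-17 + q)*(-12 + q))*(13 + q) = (13 + q)*(q + (-17 + q)*(-12 + q)))
(R - 136)*u(-14) = (312 - 136)*(2652 + (-14)³ - 160*(-14) - 15*(-14)²) = 176*(2652 - 2744 + 2240 - 15*196) = 176*(2652 - 2744 + 2240 - 2940) = 176*(-792) = -139392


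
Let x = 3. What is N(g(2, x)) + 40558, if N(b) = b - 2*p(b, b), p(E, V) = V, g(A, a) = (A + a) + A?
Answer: 40551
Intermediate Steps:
g(A, a) = a + 2*A
N(b) = -b (N(b) = b - 2*b = -b)
N(g(2, x)) + 40558 = -(3 + 2*2) + 40558 = -(3 + 4) + 40558 = -1*7 + 40558 = -7 + 40558 = 40551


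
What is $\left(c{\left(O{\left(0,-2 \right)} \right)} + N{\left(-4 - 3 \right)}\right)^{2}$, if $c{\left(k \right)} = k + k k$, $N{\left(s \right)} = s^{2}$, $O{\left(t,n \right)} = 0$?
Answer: $2401$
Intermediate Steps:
$c{\left(k \right)} = k + k^{2}$
$\left(c{\left(O{\left(0,-2 \right)} \right)} + N{\left(-4 - 3 \right)}\right)^{2} = \left(0 \left(1 + 0\right) + \left(-4 - 3\right)^{2}\right)^{2} = \left(0 \cdot 1 + \left(-7\right)^{2}\right)^{2} = \left(0 + 49\right)^{2} = 49^{2} = 2401$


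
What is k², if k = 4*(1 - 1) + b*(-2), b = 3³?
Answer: 2916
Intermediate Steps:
b = 27
k = -54 (k = 4*(1 - 1) + 27*(-2) = 4*0 - 54 = 0 - 54 = -54)
k² = (-54)² = 2916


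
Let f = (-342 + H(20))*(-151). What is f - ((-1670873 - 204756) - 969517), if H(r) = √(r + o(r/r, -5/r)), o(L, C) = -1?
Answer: 2896788 - 151*√19 ≈ 2.8961e+6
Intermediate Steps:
H(r) = √(-1 + r) (H(r) = √(r - 1) = √(-1 + r))
f = 51642 - 151*√19 (f = (-342 + √(-1 + 20))*(-151) = (-342 + √19)*(-151) = 51642 - 151*√19 ≈ 50984.)
f - ((-1670873 - 204756) - 969517) = (51642 - 151*√19) - ((-1670873 - 204756) - 969517) = (51642 - 151*√19) - (-1875629 - 969517) = (51642 - 151*√19) - 1*(-2845146) = (51642 - 151*√19) + 2845146 = 2896788 - 151*√19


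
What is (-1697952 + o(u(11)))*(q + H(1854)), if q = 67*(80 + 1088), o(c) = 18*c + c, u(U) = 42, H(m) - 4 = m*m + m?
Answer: -5969620394220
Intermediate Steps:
H(m) = 4 + m + m**2 (H(m) = 4 + (m*m + m) = 4 + (m**2 + m) = 4 + (m + m**2) = 4 + m + m**2)
o(c) = 19*c
q = 78256 (q = 67*1168 = 78256)
(-1697952 + o(u(11)))*(q + H(1854)) = (-1697952 + 19*42)*(78256 + (4 + 1854 + 1854**2)) = (-1697952 + 798)*(78256 + (4 + 1854 + 3437316)) = -1697154*(78256 + 3439174) = -1697154*3517430 = -5969620394220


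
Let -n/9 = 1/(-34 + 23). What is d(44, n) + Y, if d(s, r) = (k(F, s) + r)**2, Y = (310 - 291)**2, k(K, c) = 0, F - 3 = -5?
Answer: 43762/121 ≈ 361.67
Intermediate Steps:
F = -2 (F = 3 - 5 = -2)
n = 9/11 (n = -9/(-34 + 23) = -9/(-11) = -9*(-1/11) = 9/11 ≈ 0.81818)
Y = 361 (Y = 19**2 = 361)
d(s, r) = r**2 (d(s, r) = (0 + r)**2 = r**2)
d(44, n) + Y = (9/11)**2 + 361 = 81/121 + 361 = 43762/121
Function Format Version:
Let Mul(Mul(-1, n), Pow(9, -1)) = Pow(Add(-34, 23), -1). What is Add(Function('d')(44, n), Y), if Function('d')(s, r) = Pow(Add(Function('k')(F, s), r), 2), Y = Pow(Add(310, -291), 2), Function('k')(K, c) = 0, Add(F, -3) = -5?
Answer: Rational(43762, 121) ≈ 361.67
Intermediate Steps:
F = -2 (F = Add(3, -5) = -2)
n = Rational(9, 11) (n = Mul(-9, Pow(Add(-34, 23), -1)) = Mul(-9, Pow(-11, -1)) = Mul(-9, Rational(-1, 11)) = Rational(9, 11) ≈ 0.81818)
Y = 361 (Y = Pow(19, 2) = 361)
Function('d')(s, r) = Pow(r, 2) (Function('d')(s, r) = Pow(Add(0, r), 2) = Pow(r, 2))
Add(Function('d')(44, n), Y) = Add(Pow(Rational(9, 11), 2), 361) = Add(Rational(81, 121), 361) = Rational(43762, 121)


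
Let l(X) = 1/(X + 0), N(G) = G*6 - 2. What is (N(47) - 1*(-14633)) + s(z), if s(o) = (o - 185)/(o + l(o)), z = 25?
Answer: 4665769/313 ≈ 14907.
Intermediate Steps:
N(G) = -2 + 6*G (N(G) = 6*G - 2 = -2 + 6*G)
l(X) = 1/X
s(o) = (-185 + o)/(o + 1/o) (s(o) = (o - 185)/(o + 1/o) = (-185 + o)/(o + 1/o))
(N(47) - 1*(-14633)) + s(z) = ((-2 + 6*47) - 1*(-14633)) + 25*(-185 + 25)/(1 + 25²) = ((-2 + 282) + 14633) + 25*(-160)/(1 + 625) = (280 + 14633) + 25*(-160)/626 = 14913 + 25*(1/626)*(-160) = 14913 - 2000/313 = 4665769/313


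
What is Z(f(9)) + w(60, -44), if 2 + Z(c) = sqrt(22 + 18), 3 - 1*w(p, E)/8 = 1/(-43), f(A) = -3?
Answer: 954/43 + 2*sqrt(10) ≈ 28.511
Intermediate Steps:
w(p, E) = 1040/43 (w(p, E) = 24 - 8/(-43) = 24 - 8*(-1/43) = 24 + 8/43 = 1040/43)
Z(c) = -2 + 2*sqrt(10) (Z(c) = -2 + sqrt(22 + 18) = -2 + sqrt(40) = -2 + 2*sqrt(10))
Z(f(9)) + w(60, -44) = (-2 + 2*sqrt(10)) + 1040/43 = 954/43 + 2*sqrt(10)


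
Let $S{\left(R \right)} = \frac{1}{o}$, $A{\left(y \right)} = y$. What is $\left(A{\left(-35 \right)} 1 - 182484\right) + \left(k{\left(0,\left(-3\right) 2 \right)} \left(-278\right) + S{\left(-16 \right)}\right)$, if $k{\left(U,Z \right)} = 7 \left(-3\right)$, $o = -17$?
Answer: $- \frac{3003578}{17} \approx -1.7668 \cdot 10^{5}$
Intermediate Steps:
$S{\left(R \right)} = - \frac{1}{17}$ ($S{\left(R \right)} = \frac{1}{-17} = - \frac{1}{17}$)
$k{\left(U,Z \right)} = -21$
$\left(A{\left(-35 \right)} 1 - 182484\right) + \left(k{\left(0,\left(-3\right) 2 \right)} \left(-278\right) + S{\left(-16 \right)}\right) = \left(\left(-35\right) 1 - 182484\right) - - \frac{99245}{17} = \left(-35 - 182484\right) + \left(5838 - \frac{1}{17}\right) = -182519 + \frac{99245}{17} = - \frac{3003578}{17}$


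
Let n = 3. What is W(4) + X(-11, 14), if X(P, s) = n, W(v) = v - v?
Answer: 3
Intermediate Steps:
W(v) = 0
X(P, s) = 3
W(4) + X(-11, 14) = 0 + 3 = 3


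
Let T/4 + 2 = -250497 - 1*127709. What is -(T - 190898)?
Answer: 1703730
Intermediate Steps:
T = -1512832 (T = -8 + 4*(-250497 - 1*127709) = -8 + 4*(-250497 - 127709) = -8 + 4*(-378206) = -8 - 1512824 = -1512832)
-(T - 190898) = -(-1512832 - 190898) = -1*(-1703730) = 1703730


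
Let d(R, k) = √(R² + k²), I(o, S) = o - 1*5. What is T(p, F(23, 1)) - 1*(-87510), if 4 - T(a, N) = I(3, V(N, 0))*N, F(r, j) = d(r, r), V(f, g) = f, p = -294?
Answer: 87514 + 46*√2 ≈ 87579.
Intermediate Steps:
I(o, S) = -5 + o (I(o, S) = o - 5 = -5 + o)
F(r, j) = √2*√(r²) (F(r, j) = √(r² + r²) = √(2*r²) = √2*√(r²))
T(a, N) = 4 + 2*N (T(a, N) = 4 - (-5 + 3)*N = 4 - (-2)*N = 4 + 2*N)
T(p, F(23, 1)) - 1*(-87510) = (4 + 2*(√2*√(23²))) - 1*(-87510) = (4 + 2*(√2*√529)) + 87510 = (4 + 2*(√2*23)) + 87510 = (4 + 2*(23*√2)) + 87510 = (4 + 46*√2) + 87510 = 87514 + 46*√2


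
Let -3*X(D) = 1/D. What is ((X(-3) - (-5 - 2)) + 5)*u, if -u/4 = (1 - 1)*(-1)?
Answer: 0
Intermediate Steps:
X(D) = -1/(3*D)
u = 0 (u = -4*(1 - 1)*(-1) = -0*(-1) = -4*0 = 0)
((X(-3) - (-5 - 2)) + 5)*u = ((-⅓/(-3) - (-5 - 2)) + 5)*0 = ((-⅓*(-⅓) - 1*(-7)) + 5)*0 = ((⅑ + 7) + 5)*0 = (64/9 + 5)*0 = (109/9)*0 = 0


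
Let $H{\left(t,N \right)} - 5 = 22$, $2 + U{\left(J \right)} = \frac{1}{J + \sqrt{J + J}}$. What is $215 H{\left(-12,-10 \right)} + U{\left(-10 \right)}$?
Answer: $\frac{69635}{12} - \frac{i \sqrt{5}}{60} \approx 5802.9 - 0.037268 i$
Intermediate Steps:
$U{\left(J \right)} = -2 + \frac{1}{J + \sqrt{2} \sqrt{J}}$ ($U{\left(J \right)} = -2 + \frac{1}{J + \sqrt{J + J}} = -2 + \frac{1}{J + \sqrt{2 J}} = -2 + \frac{1}{J + \sqrt{2} \sqrt{J}}$)
$H{\left(t,N \right)} = 27$ ($H{\left(t,N \right)} = 5 + 22 = 27$)
$215 H{\left(-12,-10 \right)} + U{\left(-10 \right)} = 215 \cdot 27 + \frac{1 - -20 - 2 \sqrt{2} \sqrt{-10}}{-10 + \sqrt{2} \sqrt{-10}} = 5805 + \frac{1 + 20 - 2 \sqrt{2} i \sqrt{10}}{-10 + \sqrt{2} i \sqrt{10}} = 5805 + \frac{1 + 20 - 4 i \sqrt{5}}{-10 + 2 i \sqrt{5}} = 5805 + \frac{21 - 4 i \sqrt{5}}{-10 + 2 i \sqrt{5}}$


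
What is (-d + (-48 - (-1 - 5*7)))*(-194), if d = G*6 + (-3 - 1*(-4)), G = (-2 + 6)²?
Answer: 21146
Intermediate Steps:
G = 16 (G = 4² = 16)
d = 97 (d = 16*6 + (-3 - 1*(-4)) = 96 + (-3 + 4) = 96 + 1 = 97)
(-d + (-48 - (-1 - 5*7)))*(-194) = (-1*97 + (-48 - (-1 - 5*7)))*(-194) = (-97 + (-48 - (-1 - 35)))*(-194) = (-97 + (-48 - 1*(-36)))*(-194) = (-97 + (-48 + 36))*(-194) = (-97 - 12)*(-194) = -109*(-194) = 21146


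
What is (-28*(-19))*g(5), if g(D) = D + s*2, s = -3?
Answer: -532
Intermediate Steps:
g(D) = -6 + D (g(D) = D - 3*2 = D - 6 = -6 + D)
(-28*(-19))*g(5) = (-28*(-19))*(-6 + 5) = 532*(-1) = -532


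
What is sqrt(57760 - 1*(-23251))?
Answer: sqrt(81011) ≈ 284.62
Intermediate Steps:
sqrt(57760 - 1*(-23251)) = sqrt(57760 + 23251) = sqrt(81011)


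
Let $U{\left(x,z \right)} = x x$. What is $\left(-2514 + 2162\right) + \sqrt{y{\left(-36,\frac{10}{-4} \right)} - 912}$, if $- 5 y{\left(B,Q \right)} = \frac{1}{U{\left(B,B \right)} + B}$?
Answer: $-352 + \frac{i \sqrt{40219207}}{210} \approx -352.0 + 30.199 i$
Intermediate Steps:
$U{\left(x,z \right)} = x^{2}$
$y{\left(B,Q \right)} = - \frac{1}{5 \left(B + B^{2}\right)}$ ($y{\left(B,Q \right)} = - \frac{1}{5 \left(B^{2} + B\right)} = - \frac{1}{5 \left(B + B^{2}\right)}$)
$\left(-2514 + 2162\right) + \sqrt{y{\left(-36,\frac{10}{-4} \right)} - 912} = \left(-2514 + 2162\right) + \sqrt{- \frac{1}{5 \left(-36\right) \left(1 - 36\right)} - 912} = -352 + \sqrt{\left(- \frac{1}{5}\right) \left(- \frac{1}{36}\right) \frac{1}{-35} - 912} = -352 + \sqrt{\left(- \frac{1}{5}\right) \left(- \frac{1}{36}\right) \left(- \frac{1}{35}\right) - 912} = -352 + \sqrt{- \frac{1}{6300} - 912} = -352 + \sqrt{- \frac{5745601}{6300}} = -352 + \frac{i \sqrt{40219207}}{210}$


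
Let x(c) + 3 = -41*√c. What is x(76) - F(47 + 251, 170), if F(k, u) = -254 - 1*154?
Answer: 405 - 82*√19 ≈ 47.570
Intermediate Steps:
x(c) = -3 - 41*√c
F(k, u) = -408 (F(k, u) = -254 - 154 = -408)
x(76) - F(47 + 251, 170) = (-3 - 82*√19) - 1*(-408) = (-3 - 82*√19) + 408 = 405 - 82*√19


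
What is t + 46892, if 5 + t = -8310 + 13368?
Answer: 51945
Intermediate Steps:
t = 5053 (t = -5 + (-8310 + 13368) = -5 + 5058 = 5053)
t + 46892 = 5053 + 46892 = 51945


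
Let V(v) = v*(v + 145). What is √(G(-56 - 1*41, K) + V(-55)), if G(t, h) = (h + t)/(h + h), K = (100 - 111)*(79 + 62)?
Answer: I*√11906446926/1551 ≈ 70.352*I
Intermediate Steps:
K = -1551 (K = -11*141 = -1551)
V(v) = v*(145 + v)
G(t, h) = (h + t)/(2*h) (G(t, h) = (h + t)/((2*h)) = (h + t)*(1/(2*h)) = (h + t)/(2*h))
√(G(-56 - 1*41, K) + V(-55)) = √((½)*(-1551 + (-56 - 1*41))/(-1551) - 55*(145 - 55)) = √((½)*(-1/1551)*(-1551 + (-56 - 41)) - 55*90) = √((½)*(-1/1551)*(-1551 - 97) - 4950) = √((½)*(-1/1551)*(-1648) - 4950) = √(824/1551 - 4950) = √(-7676626/1551) = I*√11906446926/1551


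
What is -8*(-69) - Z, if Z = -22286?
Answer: 22838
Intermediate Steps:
-8*(-69) - Z = -8*(-69) - 1*(-22286) = 552 + 22286 = 22838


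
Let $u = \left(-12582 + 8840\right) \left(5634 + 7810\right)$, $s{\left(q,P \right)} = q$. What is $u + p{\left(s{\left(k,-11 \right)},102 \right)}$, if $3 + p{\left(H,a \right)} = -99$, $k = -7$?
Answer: $-50307550$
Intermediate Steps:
$p{\left(H,a \right)} = -102$ ($p{\left(H,a \right)} = -3 - 99 = -102$)
$u = -50307448$ ($u = \left(-3742\right) 13444 = -50307448$)
$u + p{\left(s{\left(k,-11 \right)},102 \right)} = -50307448 - 102 = -50307550$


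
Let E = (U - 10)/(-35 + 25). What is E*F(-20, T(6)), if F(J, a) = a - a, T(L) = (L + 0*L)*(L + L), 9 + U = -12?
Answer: 0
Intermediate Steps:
U = -21 (U = -9 - 12 = -21)
T(L) = 2*L² (T(L) = (L + 0)*(2*L) = L*(2*L) = 2*L²)
F(J, a) = 0
E = 31/10 (E = (-21 - 10)/(-35 + 25) = -31/(-10) = -31*(-⅒) = 31/10 ≈ 3.1000)
E*F(-20, T(6)) = (31/10)*0 = 0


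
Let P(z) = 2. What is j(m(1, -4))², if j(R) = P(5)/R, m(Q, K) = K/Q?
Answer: ¼ ≈ 0.25000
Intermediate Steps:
j(R) = 2/R
j(m(1, -4))² = (2/((-4/1)))² = (2/((-4*1)))² = (2/(-4))² = (2*(-¼))² = (-½)² = ¼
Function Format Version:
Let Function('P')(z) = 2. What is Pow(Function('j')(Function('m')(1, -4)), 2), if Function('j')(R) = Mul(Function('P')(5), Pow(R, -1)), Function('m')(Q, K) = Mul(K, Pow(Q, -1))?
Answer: Rational(1, 4) ≈ 0.25000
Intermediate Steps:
Function('j')(R) = Mul(2, Pow(R, -1))
Pow(Function('j')(Function('m')(1, -4)), 2) = Pow(Mul(2, Pow(Mul(-4, Pow(1, -1)), -1)), 2) = Pow(Mul(2, Pow(Mul(-4, 1), -1)), 2) = Pow(Mul(2, Pow(-4, -1)), 2) = Pow(Mul(2, Rational(-1, 4)), 2) = Pow(Rational(-1, 2), 2) = Rational(1, 4)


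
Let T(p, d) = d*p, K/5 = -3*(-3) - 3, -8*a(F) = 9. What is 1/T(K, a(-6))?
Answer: -4/135 ≈ -0.029630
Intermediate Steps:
a(F) = -9/8 (a(F) = -⅛*9 = -9/8)
K = 30 (K = 5*(-3*(-3) - 3) = 5*(9 - 3) = 5*6 = 30)
1/T(K, a(-6)) = 1/(-9/8*30) = 1/(-135/4) = -4/135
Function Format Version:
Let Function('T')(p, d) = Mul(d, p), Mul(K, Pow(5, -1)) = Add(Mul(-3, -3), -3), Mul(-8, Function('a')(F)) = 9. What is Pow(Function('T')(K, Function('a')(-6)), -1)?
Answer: Rational(-4, 135) ≈ -0.029630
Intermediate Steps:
Function('a')(F) = Rational(-9, 8) (Function('a')(F) = Mul(Rational(-1, 8), 9) = Rational(-9, 8))
K = 30 (K = Mul(5, Add(Mul(-3, -3), -3)) = Mul(5, Add(9, -3)) = Mul(5, 6) = 30)
Pow(Function('T')(K, Function('a')(-6)), -1) = Pow(Mul(Rational(-9, 8), 30), -1) = Pow(Rational(-135, 4), -1) = Rational(-4, 135)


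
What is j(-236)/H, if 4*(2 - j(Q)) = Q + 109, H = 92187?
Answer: 15/40972 ≈ 0.00036610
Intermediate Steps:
j(Q) = -101/4 - Q/4 (j(Q) = 2 - (Q + 109)/4 = 2 - (109 + Q)/4 = 2 + (-109/4 - Q/4) = -101/4 - Q/4)
j(-236)/H = (-101/4 - 1/4*(-236))/92187 = (-101/4 + 59)*(1/92187) = (135/4)*(1/92187) = 15/40972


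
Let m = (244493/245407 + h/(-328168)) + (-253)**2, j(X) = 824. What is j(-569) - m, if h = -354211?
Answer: -5088753720335261/80534724376 ≈ -63187.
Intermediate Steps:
m = 5155114333221085/80534724376 (m = (244493/245407 - 354211/(-328168)) + (-253)**2 = (244493*(1/245407) - 354211*(-1/328168)) + 64009 = (244493/245407 + 354211/328168) + 64009 = 167160637701/80534724376 + 64009 = 5155114333221085/80534724376 ≈ 64011.)
j(-569) - m = 824 - 1*5155114333221085/80534724376 = 824 - 5155114333221085/80534724376 = -5088753720335261/80534724376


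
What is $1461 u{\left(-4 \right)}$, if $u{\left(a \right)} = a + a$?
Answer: $-11688$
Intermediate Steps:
$u{\left(a \right)} = 2 a$
$1461 u{\left(-4 \right)} = 1461 \cdot 2 \left(-4\right) = 1461 \left(-8\right) = -11688$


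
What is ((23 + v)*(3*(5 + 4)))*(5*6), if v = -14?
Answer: 7290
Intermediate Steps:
((23 + v)*(3*(5 + 4)))*(5*6) = ((23 - 14)*(3*(5 + 4)))*(5*6) = (9*(3*9))*30 = (9*27)*30 = 243*30 = 7290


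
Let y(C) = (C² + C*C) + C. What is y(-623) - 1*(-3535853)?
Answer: 4311488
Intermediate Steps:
y(C) = C + 2*C² (y(C) = (C² + C²) + C = 2*C² + C = C + 2*C²)
y(-623) - 1*(-3535853) = -623*(1 + 2*(-623)) - 1*(-3535853) = -623*(1 - 1246) + 3535853 = -623*(-1245) + 3535853 = 775635 + 3535853 = 4311488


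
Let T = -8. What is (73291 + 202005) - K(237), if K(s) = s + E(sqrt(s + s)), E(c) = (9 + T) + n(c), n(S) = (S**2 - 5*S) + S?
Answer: 274584 + 4*sqrt(474) ≈ 2.7467e+5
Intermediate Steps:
n(S) = S**2 - 4*S
E(c) = 1 + c*(-4 + c) (E(c) = (9 - 8) + c*(-4 + c) = 1 + c*(-4 + c))
K(s) = 1 + s + sqrt(2)*sqrt(s)*(-4 + sqrt(2)*sqrt(s)) (K(s) = s + (1 + sqrt(s + s)*(-4 + sqrt(s + s))) = s + (1 + sqrt(2*s)*(-4 + sqrt(2*s))) = s + (1 + (sqrt(2)*sqrt(s))*(-4 + sqrt(2)*sqrt(s))) = s + (1 + sqrt(2)*sqrt(s)*(-4 + sqrt(2)*sqrt(s))) = 1 + s + sqrt(2)*sqrt(s)*(-4 + sqrt(2)*sqrt(s)))
(73291 + 202005) - K(237) = (73291 + 202005) - (1 + 3*237 - 4*sqrt(2)*sqrt(237)) = 275296 - (1 + 711 - 4*sqrt(474)) = 275296 - (712 - 4*sqrt(474)) = 275296 + (-712 + 4*sqrt(474)) = 274584 + 4*sqrt(474)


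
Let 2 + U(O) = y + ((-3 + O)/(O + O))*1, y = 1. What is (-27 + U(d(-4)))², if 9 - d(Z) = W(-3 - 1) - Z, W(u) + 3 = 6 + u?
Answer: 12321/16 ≈ 770.06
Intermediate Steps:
W(u) = 3 + u (W(u) = -3 + (6 + u) = 3 + u)
d(Z) = 10 + Z (d(Z) = 9 - ((3 + (-3 - 1)) - Z) = 9 - ((3 - 4) - Z) = 9 - (-1 - Z) = 9 + (1 + Z) = 10 + Z)
U(O) = -1 + (-3 + O)/(2*O) (U(O) = -2 + (1 + ((-3 + O)/(O + O))*1) = -2 + (1 + ((-3 + O)/((2*O)))*1) = -2 + (1 + ((-3 + O)*(1/(2*O)))*1) = -2 + (1 + ((-3 + O)/(2*O))*1) = -2 + (1 + (-3 + O)/(2*O)) = -1 + (-3 + O)/(2*O))
(-27 + U(d(-4)))² = (-27 + (-3 - (10 - 4))/(2*(10 - 4)))² = (-27 + (½)*(-3 - 1*6)/6)² = (-27 + (½)*(⅙)*(-3 - 6))² = (-27 + (½)*(⅙)*(-9))² = (-27 - ¾)² = (-111/4)² = 12321/16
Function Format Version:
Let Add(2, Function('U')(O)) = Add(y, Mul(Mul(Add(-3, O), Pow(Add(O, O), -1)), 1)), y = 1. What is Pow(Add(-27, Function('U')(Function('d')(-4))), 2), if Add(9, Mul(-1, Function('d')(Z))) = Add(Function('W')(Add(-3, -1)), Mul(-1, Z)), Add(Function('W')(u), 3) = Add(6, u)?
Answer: Rational(12321, 16) ≈ 770.06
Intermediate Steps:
Function('W')(u) = Add(3, u) (Function('W')(u) = Add(-3, Add(6, u)) = Add(3, u))
Function('d')(Z) = Add(10, Z) (Function('d')(Z) = Add(9, Mul(-1, Add(Add(3, Add(-3, -1)), Mul(-1, Z)))) = Add(9, Mul(-1, Add(Add(3, -4), Mul(-1, Z)))) = Add(9, Mul(-1, Add(-1, Mul(-1, Z)))) = Add(9, Add(1, Z)) = Add(10, Z))
Function('U')(O) = Add(-1, Mul(Rational(1, 2), Pow(O, -1), Add(-3, O))) (Function('U')(O) = Add(-2, Add(1, Mul(Mul(Add(-3, O), Pow(Add(O, O), -1)), 1))) = Add(-2, Add(1, Mul(Mul(Add(-3, O), Pow(Mul(2, O), -1)), 1))) = Add(-2, Add(1, Mul(Mul(Add(-3, O), Mul(Rational(1, 2), Pow(O, -1))), 1))) = Add(-2, Add(1, Mul(Mul(Rational(1, 2), Pow(O, -1), Add(-3, O)), 1))) = Add(-2, Add(1, Mul(Rational(1, 2), Pow(O, -1), Add(-3, O)))) = Add(-1, Mul(Rational(1, 2), Pow(O, -1), Add(-3, O))))
Pow(Add(-27, Function('U')(Function('d')(-4))), 2) = Pow(Add(-27, Mul(Rational(1, 2), Pow(Add(10, -4), -1), Add(-3, Mul(-1, Add(10, -4))))), 2) = Pow(Add(-27, Mul(Rational(1, 2), Pow(6, -1), Add(-3, Mul(-1, 6)))), 2) = Pow(Add(-27, Mul(Rational(1, 2), Rational(1, 6), Add(-3, -6))), 2) = Pow(Add(-27, Mul(Rational(1, 2), Rational(1, 6), -9)), 2) = Pow(Add(-27, Rational(-3, 4)), 2) = Pow(Rational(-111, 4), 2) = Rational(12321, 16)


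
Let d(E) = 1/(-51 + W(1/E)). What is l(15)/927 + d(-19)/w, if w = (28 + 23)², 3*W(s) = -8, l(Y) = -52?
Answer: -2419817/43132383 ≈ -0.056102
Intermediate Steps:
W(s) = -8/3 (W(s) = (⅓)*(-8) = -8/3)
w = 2601 (w = 51² = 2601)
d(E) = -3/161 (d(E) = 1/(-51 - 8/3) = 1/(-161/3) = -3/161)
l(15)/927 + d(-19)/w = -52/927 - 3/161/2601 = -52*1/927 - 3/161*1/2601 = -52/927 - 1/139587 = -2419817/43132383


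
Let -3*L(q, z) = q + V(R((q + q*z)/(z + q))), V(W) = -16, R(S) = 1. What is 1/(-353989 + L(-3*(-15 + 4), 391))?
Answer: -3/1061984 ≈ -2.8249e-6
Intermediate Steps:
L(q, z) = 16/3 - q/3 (L(q, z) = -(q - 16)/3 = -(-16 + q)/3 = 16/3 - q/3)
1/(-353989 + L(-3*(-15 + 4), 391)) = 1/(-353989 + (16/3 - (-1)*(-15 + 4))) = 1/(-353989 + (16/3 - (-1)*(-11))) = 1/(-353989 + (16/3 - ⅓*33)) = 1/(-353989 + (16/3 - 11)) = 1/(-353989 - 17/3) = 1/(-1061984/3) = -3/1061984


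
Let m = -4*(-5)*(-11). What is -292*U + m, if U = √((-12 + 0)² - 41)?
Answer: -220 - 292*√103 ≈ -3183.5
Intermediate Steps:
m = -220 (m = -4*(-5)*(-11) = 20*(-11) = -220)
U = √103 (U = √((-12)² - 41) = √(144 - 41) = √103 ≈ 10.149)
-292*U + m = -292*√103 - 220 = -220 - 292*√103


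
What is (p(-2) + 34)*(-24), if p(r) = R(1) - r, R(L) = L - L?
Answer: -864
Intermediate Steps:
R(L) = 0
p(r) = -r (p(r) = 0 - r = -r)
(p(-2) + 34)*(-24) = (-1*(-2) + 34)*(-24) = (2 + 34)*(-24) = 36*(-24) = -864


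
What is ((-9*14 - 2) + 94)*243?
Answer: -8262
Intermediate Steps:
((-9*14 - 2) + 94)*243 = ((-126 - 2) + 94)*243 = (-128 + 94)*243 = -34*243 = -8262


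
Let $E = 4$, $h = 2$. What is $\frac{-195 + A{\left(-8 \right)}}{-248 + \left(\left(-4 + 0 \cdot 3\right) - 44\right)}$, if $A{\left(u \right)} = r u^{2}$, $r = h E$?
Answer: $- \frac{317}{296} \approx -1.0709$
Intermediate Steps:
$r = 8$ ($r = 2 \cdot 4 = 8$)
$A{\left(u \right)} = 8 u^{2}$
$\frac{-195 + A{\left(-8 \right)}}{-248 + \left(\left(-4 + 0 \cdot 3\right) - 44\right)} = \frac{-195 + 8 \left(-8\right)^{2}}{-248 + \left(\left(-4 + 0 \cdot 3\right) - 44\right)} = \frac{-195 + 8 \cdot 64}{-248 + \left(\left(-4 + 0\right) - 44\right)} = \frac{-195 + 512}{-248 - 48} = \frac{317}{-248 - 48} = \frac{317}{-296} = 317 \left(- \frac{1}{296}\right) = - \frac{317}{296}$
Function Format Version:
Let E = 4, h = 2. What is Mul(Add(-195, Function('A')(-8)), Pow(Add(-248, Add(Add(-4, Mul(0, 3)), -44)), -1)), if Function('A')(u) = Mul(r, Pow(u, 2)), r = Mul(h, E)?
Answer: Rational(-317, 296) ≈ -1.0709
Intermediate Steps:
r = 8 (r = Mul(2, 4) = 8)
Function('A')(u) = Mul(8, Pow(u, 2))
Mul(Add(-195, Function('A')(-8)), Pow(Add(-248, Add(Add(-4, Mul(0, 3)), -44)), -1)) = Mul(Add(-195, Mul(8, Pow(-8, 2))), Pow(Add(-248, Add(Add(-4, Mul(0, 3)), -44)), -1)) = Mul(Add(-195, Mul(8, 64)), Pow(Add(-248, Add(Add(-4, 0), -44)), -1)) = Mul(Add(-195, 512), Pow(Add(-248, Add(-4, -44)), -1)) = Mul(317, Pow(Add(-248, -48), -1)) = Mul(317, Pow(-296, -1)) = Mul(317, Rational(-1, 296)) = Rational(-317, 296)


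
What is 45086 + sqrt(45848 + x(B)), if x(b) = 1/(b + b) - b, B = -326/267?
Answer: 45086 + sqrt(347364797966895)/87042 ≈ 45300.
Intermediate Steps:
B = -326/267 (B = -326*1/267 = -326/267 ≈ -1.2210)
x(b) = 1/(2*b) - b
45086 + sqrt(45848 + x(B)) = 45086 + sqrt(45848 + (1/(2*(-326/267)) - 1*(-326/267))) = 45086 + sqrt(45848 + ((1/2)*(-267/326) + 326/267)) = 45086 + sqrt(45848 + (-267/652 + 326/267)) = 45086 + sqrt(45848 + 141263/174084) = 45086 + sqrt(7981544495/174084) = 45086 + sqrt(347364797966895)/87042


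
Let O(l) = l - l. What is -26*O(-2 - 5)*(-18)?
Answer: 0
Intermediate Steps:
O(l) = 0
-26*O(-2 - 5)*(-18) = -26*0*(-18) = 0*(-18) = 0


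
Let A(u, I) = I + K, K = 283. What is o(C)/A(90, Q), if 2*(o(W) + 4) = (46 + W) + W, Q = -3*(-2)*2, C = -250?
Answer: -231/295 ≈ -0.78305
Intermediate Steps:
Q = 12 (Q = 6*2 = 12)
A(u, I) = 283 + I (A(u, I) = I + 283 = 283 + I)
o(W) = 19 + W (o(W) = -4 + ((46 + W) + W)/2 = -4 + (46 + 2*W)/2 = -4 + (23 + W) = 19 + W)
o(C)/A(90, Q) = (19 - 250)/(283 + 12) = -231/295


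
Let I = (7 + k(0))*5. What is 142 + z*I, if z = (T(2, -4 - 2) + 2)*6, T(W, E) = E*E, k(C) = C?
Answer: 8122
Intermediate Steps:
T(W, E) = E**2
z = 228 (z = ((-4 - 2)**2 + 2)*6 = ((-6)**2 + 2)*6 = (36 + 2)*6 = 38*6 = 228)
I = 35 (I = (7 + 0)*5 = 7*5 = 35)
142 + z*I = 142 + 228*35 = 142 + 7980 = 8122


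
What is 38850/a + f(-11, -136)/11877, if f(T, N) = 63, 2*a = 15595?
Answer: 61588359/12348121 ≈ 4.9877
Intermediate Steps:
a = 15595/2 (a = (½)*15595 = 15595/2 ≈ 7797.5)
38850/a + f(-11, -136)/11877 = 38850/(15595/2) + 63/11877 = 38850*(2/15595) + 63*(1/11877) = 15540/3119 + 21/3959 = 61588359/12348121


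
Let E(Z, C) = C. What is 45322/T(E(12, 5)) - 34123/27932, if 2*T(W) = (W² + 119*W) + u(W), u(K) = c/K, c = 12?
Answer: 1569143783/10865548 ≈ 144.41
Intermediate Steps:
u(K) = 12/K
T(W) = W²/2 + 6/W + 119*W/2 (T(W) = ((W² + 119*W) + 12/W)/2 = (W² + 12/W + 119*W)/2 = W²/2 + 6/W + 119*W/2)
45322/T(E(12, 5)) - 34123/27932 = 45322/(((½)*(12 + 5²*(119 + 5))/5)) - 34123/27932 = 45322/(((½)*(⅕)*(12 + 25*124))) - 34123*1/27932 = 45322/(((½)*(⅕)*(12 + 3100))) - 34123/27932 = 45322/(((½)*(⅕)*3112)) - 34123/27932 = 45322/(1556/5) - 34123/27932 = 45322*(5/1556) - 34123/27932 = 113305/778 - 34123/27932 = 1569143783/10865548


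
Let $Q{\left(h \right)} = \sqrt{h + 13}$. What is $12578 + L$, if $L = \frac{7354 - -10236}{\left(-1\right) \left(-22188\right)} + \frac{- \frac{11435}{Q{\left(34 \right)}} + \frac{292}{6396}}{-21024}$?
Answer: $\frac{10710674593655}{851486688} + \frac{11435 \sqrt{47}}{988128} \approx 12579.0$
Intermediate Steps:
$Q{\left(h \right)} = \sqrt{13 + h}$
$L = \frac{675031991}{851486688} + \frac{11435 \sqrt{47}}{988128}$ ($L = \frac{7354 - -10236}{\left(-1\right) \left(-22188\right)} + \frac{- \frac{11435}{\sqrt{13 + 34}} + \frac{292}{6396}}{-21024} = \frac{7354 + 10236}{22188} + \left(- \frac{11435}{\sqrt{47}} + 292 \cdot \frac{1}{6396}\right) \left(- \frac{1}{21024}\right) = 17590 \cdot \frac{1}{22188} + \left(- 11435 \frac{\sqrt{47}}{47} + \frac{73}{1599}\right) \left(- \frac{1}{21024}\right) = \frac{8795}{11094} + \left(- \frac{11435 \sqrt{47}}{47} + \frac{73}{1599}\right) \left(- \frac{1}{21024}\right) = \frac{8795}{11094} + \left(\frac{73}{1599} - \frac{11435 \sqrt{47}}{47}\right) \left(- \frac{1}{21024}\right) = \frac{8795}{11094} - \left(\frac{1}{460512} - \frac{11435 \sqrt{47}}{988128}\right) = \frac{675031991}{851486688} + \frac{11435 \sqrt{47}}{988128} \approx 0.8721$)
$12578 + L = 12578 + \left(\frac{675031991}{851486688} + \frac{11435 \sqrt{47}}{988128}\right) = \frac{10710674593655}{851486688} + \frac{11435 \sqrt{47}}{988128}$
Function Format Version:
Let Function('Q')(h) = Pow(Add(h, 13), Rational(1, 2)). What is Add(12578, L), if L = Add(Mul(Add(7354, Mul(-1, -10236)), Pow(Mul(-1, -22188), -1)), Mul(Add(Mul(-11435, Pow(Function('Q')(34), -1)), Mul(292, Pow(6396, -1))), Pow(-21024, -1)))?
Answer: Add(Rational(10710674593655, 851486688), Mul(Rational(11435, 988128), Pow(47, Rational(1, 2)))) ≈ 12579.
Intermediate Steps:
Function('Q')(h) = Pow(Add(13, h), Rational(1, 2))
L = Add(Rational(675031991, 851486688), Mul(Rational(11435, 988128), Pow(47, Rational(1, 2)))) (L = Add(Mul(Add(7354, Mul(-1, -10236)), Pow(Mul(-1, -22188), -1)), Mul(Add(Mul(-11435, Pow(Pow(Add(13, 34), Rational(1, 2)), -1)), Mul(292, Pow(6396, -1))), Pow(-21024, -1))) = Add(Mul(Add(7354, 10236), Pow(22188, -1)), Mul(Add(Mul(-11435, Pow(Pow(47, Rational(1, 2)), -1)), Mul(292, Rational(1, 6396))), Rational(-1, 21024))) = Add(Mul(17590, Rational(1, 22188)), Mul(Add(Mul(-11435, Mul(Rational(1, 47), Pow(47, Rational(1, 2)))), Rational(73, 1599)), Rational(-1, 21024))) = Add(Rational(8795, 11094), Mul(Add(Mul(Rational(-11435, 47), Pow(47, Rational(1, 2))), Rational(73, 1599)), Rational(-1, 21024))) = Add(Rational(8795, 11094), Mul(Add(Rational(73, 1599), Mul(Rational(-11435, 47), Pow(47, Rational(1, 2)))), Rational(-1, 21024))) = Add(Rational(8795, 11094), Add(Rational(-1, 460512), Mul(Rational(11435, 988128), Pow(47, Rational(1, 2))))) = Add(Rational(675031991, 851486688), Mul(Rational(11435, 988128), Pow(47, Rational(1, 2)))) ≈ 0.87210)
Add(12578, L) = Add(12578, Add(Rational(675031991, 851486688), Mul(Rational(11435, 988128), Pow(47, Rational(1, 2))))) = Add(Rational(10710674593655, 851486688), Mul(Rational(11435, 988128), Pow(47, Rational(1, 2))))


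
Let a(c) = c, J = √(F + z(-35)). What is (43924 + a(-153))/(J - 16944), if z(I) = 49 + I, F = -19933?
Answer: -741655824/287119055 - 43771*I*√19919/287119055 ≈ -2.5831 - 0.021516*I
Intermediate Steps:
J = I*√19919 (J = √(-19933 + (49 - 35)) = √(-19933 + 14) = √(-19919) = I*√19919 ≈ 141.13*I)
(43924 + a(-153))/(J - 16944) = (43924 - 153)/(I*√19919 - 16944) = 43771/(-16944 + I*√19919)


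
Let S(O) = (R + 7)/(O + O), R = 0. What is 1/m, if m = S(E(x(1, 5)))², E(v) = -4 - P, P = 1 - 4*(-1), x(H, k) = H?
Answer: 324/49 ≈ 6.6122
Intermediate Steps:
P = 5 (P = 1 + 4 = 5)
E(v) = -9 (E(v) = -4 - 1*5 = -4 - 5 = -9)
S(O) = 7/(2*O) (S(O) = (0 + 7)/(O + O) = 7/((2*O)) = 7*(1/(2*O)) = 7/(2*O))
m = 49/324 (m = ((7/2)/(-9))² = ((7/2)*(-⅑))² = (-7/18)² = 49/324 ≈ 0.15123)
1/m = 1/(49/324) = 324/49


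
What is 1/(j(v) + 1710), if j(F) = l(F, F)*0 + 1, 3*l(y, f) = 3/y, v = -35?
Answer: 1/1711 ≈ 0.00058445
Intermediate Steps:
l(y, f) = 1/y (l(y, f) = (3/y)/3 = 1/y)
j(F) = 1 (j(F) = 0/F + 1 = 0 + 1 = 1)
1/(j(v) + 1710) = 1/(1 + 1710) = 1/1711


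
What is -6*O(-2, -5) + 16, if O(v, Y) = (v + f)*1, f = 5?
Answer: -2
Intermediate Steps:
O(v, Y) = 5 + v (O(v, Y) = (v + 5)*1 = (5 + v)*1 = 5 + v)
-6*O(-2, -5) + 16 = -6*(5 - 2) + 16 = -6*3 + 16 = -18 + 16 = -2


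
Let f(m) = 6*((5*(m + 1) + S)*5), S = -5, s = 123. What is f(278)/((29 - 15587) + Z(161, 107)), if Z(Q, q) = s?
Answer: -2780/1029 ≈ -2.7017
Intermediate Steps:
Z(Q, q) = 123
f(m) = 150*m (f(m) = 6*((5*(m + 1) - 5)*5) = 6*((5*(1 + m) - 5)*5) = 6*(((5 + 5*m) - 5)*5) = 6*((5*m)*5) = 6*(25*m) = 150*m)
f(278)/((29 - 15587) + Z(161, 107)) = (150*278)/((29 - 15587) + 123) = 41700/(-15558 + 123) = 41700/(-15435) = 41700*(-1/15435) = -2780/1029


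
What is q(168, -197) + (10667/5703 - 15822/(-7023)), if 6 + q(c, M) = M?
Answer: -2655147700/13350723 ≈ -198.88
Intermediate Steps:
q(c, M) = -6 + M
q(168, -197) + (10667/5703 - 15822/(-7023)) = (-6 - 197) + (10667/5703 - 15822/(-7023)) = -203 + (10667*(1/5703) - 15822*(-1/7023)) = -203 + (10667/5703 + 5274/2341) = -203 + 55049069/13350723 = -2655147700/13350723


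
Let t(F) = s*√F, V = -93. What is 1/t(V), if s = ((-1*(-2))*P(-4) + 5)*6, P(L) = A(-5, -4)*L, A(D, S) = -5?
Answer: -I*√93/25110 ≈ -0.00038406*I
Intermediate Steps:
P(L) = -5*L
s = 270 (s = ((-1*(-2))*(-5*(-4)) + 5)*6 = (2*20 + 5)*6 = (40 + 5)*6 = 45*6 = 270)
t(F) = 270*√F
1/t(V) = 1/(270*√(-93)) = 1/(270*(I*√93)) = 1/(270*I*√93) = -I*√93/25110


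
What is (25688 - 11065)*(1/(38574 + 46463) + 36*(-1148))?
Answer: -51391204781105/85037 ≈ -6.0434e+8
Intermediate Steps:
(25688 - 11065)*(1/(38574 + 46463) + 36*(-1148)) = 14623*(1/85037 - 41328) = 14623*(-3514409135/85037) = -51391204781105/85037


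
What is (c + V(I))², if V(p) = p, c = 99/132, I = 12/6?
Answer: 121/16 ≈ 7.5625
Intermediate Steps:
I = 2 (I = 12*(⅙) = 2)
c = ¾ (c = 99*(1/132) = ¾ ≈ 0.75000)
(c + V(I))² = (¾ + 2)² = (11/4)² = 121/16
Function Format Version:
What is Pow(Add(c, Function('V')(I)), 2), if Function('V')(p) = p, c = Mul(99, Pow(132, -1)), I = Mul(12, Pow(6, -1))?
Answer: Rational(121, 16) ≈ 7.5625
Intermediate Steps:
I = 2 (I = Mul(12, Rational(1, 6)) = 2)
c = Rational(3, 4) (c = Mul(99, Rational(1, 132)) = Rational(3, 4) ≈ 0.75000)
Pow(Add(c, Function('V')(I)), 2) = Pow(Add(Rational(3, 4), 2), 2) = Pow(Rational(11, 4), 2) = Rational(121, 16)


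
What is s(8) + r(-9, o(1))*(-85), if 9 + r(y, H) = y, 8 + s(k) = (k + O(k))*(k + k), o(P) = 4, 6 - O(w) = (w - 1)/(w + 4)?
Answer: 5210/3 ≈ 1736.7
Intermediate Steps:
O(w) = 6 - (-1 + w)/(4 + w) (O(w) = 6 - (w - 1)/(w + 4) = 6 - (-1 + w)/(4 + w))
s(k) = -8 + 2*k*(k + 5*(5 + k)/(4 + k)) (s(k) = -8 + (k + 5*(5 + k)/(4 + k))*(k + k) = -8 + (k + 5*(5 + k)/(4 + k))*(2*k) = -8 + 2*k*(k + 5*(5 + k)/(4 + k)))
r(y, H) = -9 + y
s(8) + r(-9, o(1))*(-85) = 2*(-16 + 8³ + 9*8² + 21*8)/(4 + 8) + (-9 - 9)*(-85) = 2*(-16 + 512 + 9*64 + 168)/12 - 18*(-85) = 2*(1/12)*(-16 + 512 + 576 + 168) + 1530 = 2*(1/12)*1240 + 1530 = 620/3 + 1530 = 5210/3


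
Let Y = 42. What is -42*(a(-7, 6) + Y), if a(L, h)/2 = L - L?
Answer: -1764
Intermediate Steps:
a(L, h) = 0 (a(L, h) = 2*(L - L) = 2*0 = 0)
-42*(a(-7, 6) + Y) = -42*(0 + 42) = -42*42 = -1764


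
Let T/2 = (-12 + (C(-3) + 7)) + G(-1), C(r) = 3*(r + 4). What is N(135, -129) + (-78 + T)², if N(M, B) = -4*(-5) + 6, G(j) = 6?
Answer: 4926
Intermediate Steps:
C(r) = 12 + 3*r (C(r) = 3*(4 + r) = 12 + 3*r)
N(M, B) = 26 (N(M, B) = 20 + 6 = 26)
T = 8 (T = 2*((-12 + ((12 + 3*(-3)) + 7)) + 6) = 2*((-12 + ((12 - 9) + 7)) + 6) = 2*((-12 + (3 + 7)) + 6) = 2*((-12 + 10) + 6) = 2*(-2 + 6) = 2*4 = 8)
N(135, -129) + (-78 + T)² = 26 + (-78 + 8)² = 26 + (-70)² = 26 + 4900 = 4926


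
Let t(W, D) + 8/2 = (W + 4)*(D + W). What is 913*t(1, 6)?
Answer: 28303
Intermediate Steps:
t(W, D) = -4 + (4 + W)*(D + W) (t(W, D) = -4 + (W + 4)*(D + W) = -4 + (4 + W)*(D + W))
913*t(1, 6) = 913*(-4 + 1² + 4*6 + 4*1 + 6*1) = 913*(-4 + 1 + 24 + 4 + 6) = 913*31 = 28303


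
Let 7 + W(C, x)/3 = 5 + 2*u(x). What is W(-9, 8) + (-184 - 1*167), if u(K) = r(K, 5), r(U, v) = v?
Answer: -327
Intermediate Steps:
u(K) = 5
W(C, x) = 24 (W(C, x) = -21 + 3*(5 + 2*5) = -21 + 3*(5 + 10) = -21 + 3*15 = -21 + 45 = 24)
W(-9, 8) + (-184 - 1*167) = 24 + (-184 - 1*167) = 24 + (-184 - 167) = 24 - 351 = -327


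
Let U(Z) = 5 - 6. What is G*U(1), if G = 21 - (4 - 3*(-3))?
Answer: -8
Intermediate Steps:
U(Z) = -1
G = 8 (G = 21 - (4 + 9) = 21 - 1*13 = 21 - 13 = 8)
G*U(1) = 8*(-1) = -8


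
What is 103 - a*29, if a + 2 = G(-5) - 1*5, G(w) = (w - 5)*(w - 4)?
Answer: -2304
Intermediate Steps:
G(w) = (-5 + w)*(-4 + w)
a = 83 (a = -2 + ((20 + (-5)² - 9*(-5)) - 1*5) = -2 + ((20 + 25 + 45) - 5) = -2 + (90 - 5) = -2 + 85 = 83)
103 - a*29 = 103 - 1*83*29 = 103 - 83*29 = 103 - 2407 = -2304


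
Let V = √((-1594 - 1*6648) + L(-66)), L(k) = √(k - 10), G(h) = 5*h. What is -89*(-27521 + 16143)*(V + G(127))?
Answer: 643027670 + 1012642*√(-8242 + 2*I*√19) ≈ 6.4308e+8 + 9.1933e+7*I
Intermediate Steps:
L(k) = √(-10 + k)
V = √(-8242 + 2*I*√19) (V = √((-1594 - 1*6648) + √(-10 - 66)) = √((-1594 - 6648) + √(-76)) = √(-8242 + 2*I*√19) ≈ 0.048 + 90.786*I)
-89*(-27521 + 16143)*(V + G(127)) = -89*(-27521 + 16143)*(√(-8242 + 2*I*√19) + 5*127) = -(-1012642)*(√(-8242 + 2*I*√19) + 635) = -(-1012642)*(635 + √(-8242 + 2*I*√19)) = -89*(-7225030 - 11378*√(-8242 + 2*I*√19)) = 643027670 + 1012642*√(-8242 + 2*I*√19)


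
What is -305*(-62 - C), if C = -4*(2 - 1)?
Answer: 17690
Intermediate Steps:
C = -4 (C = -4*1 = -4)
-305*(-62 - C) = -305*(-62 - 1*(-4)) = -305*(-62 + 4) = -305*(-58) = 17690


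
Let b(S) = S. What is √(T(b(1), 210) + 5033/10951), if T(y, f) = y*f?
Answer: √25239240593/10951 ≈ 14.507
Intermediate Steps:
T(y, f) = f*y
√(T(b(1), 210) + 5033/10951) = √(210*1 + 5033/10951) = √(210 + 5033*(1/10951)) = √(210 + 5033/10951) = √(2304743/10951) = √25239240593/10951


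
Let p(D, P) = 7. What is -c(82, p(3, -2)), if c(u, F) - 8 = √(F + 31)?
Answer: -8 - √38 ≈ -14.164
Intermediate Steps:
c(u, F) = 8 + √(31 + F) (c(u, F) = 8 + √(F + 31) = 8 + √(31 + F))
-c(82, p(3, -2)) = -(8 + √(31 + 7)) = -(8 + √38) = -8 - √38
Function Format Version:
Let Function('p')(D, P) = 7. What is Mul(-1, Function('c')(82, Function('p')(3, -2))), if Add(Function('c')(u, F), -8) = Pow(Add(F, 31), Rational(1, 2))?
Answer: Add(-8, Mul(-1, Pow(38, Rational(1, 2)))) ≈ -14.164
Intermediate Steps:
Function('c')(u, F) = Add(8, Pow(Add(31, F), Rational(1, 2))) (Function('c')(u, F) = Add(8, Pow(Add(F, 31), Rational(1, 2))) = Add(8, Pow(Add(31, F), Rational(1, 2))))
Mul(-1, Function('c')(82, Function('p')(3, -2))) = Mul(-1, Add(8, Pow(Add(31, 7), Rational(1, 2)))) = Mul(-1, Add(8, Pow(38, Rational(1, 2)))) = Add(-8, Mul(-1, Pow(38, Rational(1, 2))))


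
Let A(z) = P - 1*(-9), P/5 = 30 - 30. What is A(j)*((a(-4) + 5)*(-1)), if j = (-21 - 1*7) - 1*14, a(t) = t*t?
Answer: -189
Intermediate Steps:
a(t) = t²
P = 0 (P = 5*(30 - 30) = 5*0 = 0)
j = -42 (j = (-21 - 7) - 14 = -28 - 14 = -42)
A(z) = 9 (A(z) = 0 - 1*(-9) = 0 + 9 = 9)
A(j)*((a(-4) + 5)*(-1)) = 9*(((-4)² + 5)*(-1)) = 9*((16 + 5)*(-1)) = 9*(21*(-1)) = 9*(-21) = -189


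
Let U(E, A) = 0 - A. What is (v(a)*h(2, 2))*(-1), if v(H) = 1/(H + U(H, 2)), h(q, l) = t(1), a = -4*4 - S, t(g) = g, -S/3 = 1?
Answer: 1/15 ≈ 0.066667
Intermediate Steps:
S = -3 (S = -3*1 = -3)
a = -13 (a = -4*4 - 1*(-3) = -16 + 3 = -13)
U(E, A) = -A
h(q, l) = 1
v(H) = 1/(-2 + H) (v(H) = 1/(H - 1*2) = 1/(H - 2) = 1/(-2 + H))
(v(a)*h(2, 2))*(-1) = (1/(-2 - 13))*(-1) = (1/(-15))*(-1) = -1/15*1*(-1) = -1/15*(-1) = 1/15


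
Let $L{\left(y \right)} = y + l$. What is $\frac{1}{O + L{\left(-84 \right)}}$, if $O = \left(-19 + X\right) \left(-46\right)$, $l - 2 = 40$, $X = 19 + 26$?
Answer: $- \frac{1}{1238} \approx -0.00080775$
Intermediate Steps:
$X = 45$
$l = 42$ ($l = 2 + 40 = 42$)
$O = -1196$ ($O = \left(-19 + 45\right) \left(-46\right) = 26 \left(-46\right) = -1196$)
$L{\left(y \right)} = 42 + y$ ($L{\left(y \right)} = y + 42 = 42 + y$)
$\frac{1}{O + L{\left(-84 \right)}} = \frac{1}{-1196 + \left(42 - 84\right)} = \frac{1}{-1196 - 42} = \frac{1}{-1238} = - \frac{1}{1238}$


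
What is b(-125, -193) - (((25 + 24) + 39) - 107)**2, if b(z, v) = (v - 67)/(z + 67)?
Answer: -10339/29 ≈ -356.52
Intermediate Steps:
b(z, v) = (-67 + v)/(67 + z)
b(-125, -193) - (((25 + 24) + 39) - 107)**2 = (-67 - 193)/(67 - 125) - (((25 + 24) + 39) - 107)**2 = -260/(-58) - ((49 + 39) - 107)**2 = -1/58*(-260) - (88 - 107)**2 = 130/29 - 1*(-19)**2 = 130/29 - 1*361 = 130/29 - 361 = -10339/29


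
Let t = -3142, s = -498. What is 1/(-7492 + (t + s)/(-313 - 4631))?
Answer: -618/4629601 ≈ -0.00013349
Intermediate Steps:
1/(-7492 + (t + s)/(-313 - 4631)) = 1/(-7492 + (-3142 - 498)/(-313 - 4631)) = 1/(-7492 - 3640/(-4944)) = 1/(-7492 - 3640*(-1/4944)) = 1/(-7492 + 455/618) = 1/(-4629601/618) = -618/4629601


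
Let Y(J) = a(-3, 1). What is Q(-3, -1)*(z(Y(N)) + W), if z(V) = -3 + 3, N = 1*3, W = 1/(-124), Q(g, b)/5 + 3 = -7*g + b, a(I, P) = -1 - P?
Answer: -85/124 ≈ -0.68548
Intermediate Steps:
Q(g, b) = -15 - 35*g + 5*b (Q(g, b) = -15 + 5*(-7*g + b) = -15 + 5*(b - 7*g) = -15 + (-35*g + 5*b) = -15 - 35*g + 5*b)
W = -1/124 ≈ -0.0080645
N = 3
Y(J) = -2 (Y(J) = -1 - 1*1 = -1 - 1 = -2)
z(V) = 0
Q(-3, -1)*(z(Y(N)) + W) = (-15 - 35*(-3) + 5*(-1))*(0 - 1/124) = (-15 + 105 - 5)*(-1/124) = 85*(-1/124) = -85/124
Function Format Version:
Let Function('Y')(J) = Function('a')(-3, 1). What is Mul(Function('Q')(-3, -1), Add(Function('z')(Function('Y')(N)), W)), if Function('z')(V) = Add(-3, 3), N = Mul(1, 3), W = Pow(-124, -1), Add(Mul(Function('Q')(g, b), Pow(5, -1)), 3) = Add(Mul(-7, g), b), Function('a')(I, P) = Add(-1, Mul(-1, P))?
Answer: Rational(-85, 124) ≈ -0.68548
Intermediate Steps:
Function('Q')(g, b) = Add(-15, Mul(-35, g), Mul(5, b)) (Function('Q')(g, b) = Add(-15, Mul(5, Add(Mul(-7, g), b))) = Add(-15, Mul(5, Add(b, Mul(-7, g)))) = Add(-15, Add(Mul(-35, g), Mul(5, b))) = Add(-15, Mul(-35, g), Mul(5, b)))
W = Rational(-1, 124) ≈ -0.0080645
N = 3
Function('Y')(J) = -2 (Function('Y')(J) = Add(-1, Mul(-1, 1)) = Add(-1, -1) = -2)
Function('z')(V) = 0
Mul(Function('Q')(-3, -1), Add(Function('z')(Function('Y')(N)), W)) = Mul(Add(-15, Mul(-35, -3), Mul(5, -1)), Add(0, Rational(-1, 124))) = Mul(Add(-15, 105, -5), Rational(-1, 124)) = Mul(85, Rational(-1, 124)) = Rational(-85, 124)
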